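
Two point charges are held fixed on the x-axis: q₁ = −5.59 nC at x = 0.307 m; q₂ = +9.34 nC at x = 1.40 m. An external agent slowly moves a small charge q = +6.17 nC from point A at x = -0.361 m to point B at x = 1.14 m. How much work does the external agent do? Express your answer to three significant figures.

For quasistatic motion the external work equals the change in potential energy: W_ext = qΔV = q(V_B − V_A).
At A: distances to the source charges are 0.668 m, 1.76 m; V_A = Σ kqᵢ/rᵢ = -27.5 V.
At B: distances to the source charges are 0.833 m, 0.260 m; V_B = Σ kqᵢ/rᵢ = 263 V.
ΔV = V_B − V_A = 290 V.
W_ext = qΔV = (6.17×10⁻⁹ C)(290 V) = 1.79×10⁻⁶ J.

1.79×10⁻⁶ J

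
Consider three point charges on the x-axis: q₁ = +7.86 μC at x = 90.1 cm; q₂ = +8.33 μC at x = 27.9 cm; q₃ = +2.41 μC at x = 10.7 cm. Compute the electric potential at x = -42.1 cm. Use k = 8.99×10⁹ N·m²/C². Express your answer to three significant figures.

Electric potential is a scalar, so the contributions from each charge add algebraically: V = Σ kqᵢ/rᵢ.
Distances from the field point to each charge: r₁ = 1.32 m, r₂ = 0.700 m, r₃ = 0.528 m.
V = k[(7.86×10⁻⁶)/(1.32) + (8.33×10⁻⁶)/(0.700) + (2.41×10⁻⁶)/(0.528)] = 2.01×10⁵ V.

2.01×10⁵ V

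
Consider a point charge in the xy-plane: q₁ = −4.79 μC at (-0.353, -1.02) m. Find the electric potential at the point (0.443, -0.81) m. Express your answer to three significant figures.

Electric potential is a scalar, so the contributions from each charge add algebraically: V = Σ kqᵢ/rᵢ.
Distances from the field point to each charge: r₁ = 0.823 m.
V = k[(-4.79×10⁻⁶)/(0.823)] = -5.23×10⁴ V.

-5.23×10⁴ V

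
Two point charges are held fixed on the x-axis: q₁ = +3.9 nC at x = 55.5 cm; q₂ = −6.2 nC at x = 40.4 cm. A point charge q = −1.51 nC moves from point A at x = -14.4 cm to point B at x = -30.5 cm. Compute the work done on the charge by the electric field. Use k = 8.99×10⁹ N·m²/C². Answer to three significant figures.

2.07×10⁻⁸ J

The work done by the electric force is W_field = −ΔU = −q(V_B − V_A) = q(V_A − V_B).
At A: distances to the source charges are 0.699 m, 0.548 m; V_A = Σ kqᵢ/rᵢ = -51.6 V.
At B: distances to the source charges are 0.860 m, 0.709 m; V_B = Σ kqᵢ/rᵢ = -37.8 V.
ΔV = V_B − V_A = 13.7 V.
W_field = −qΔV = −(-1.51×10⁻⁹ C)(13.7 V) = 2.07×10⁻⁸ J.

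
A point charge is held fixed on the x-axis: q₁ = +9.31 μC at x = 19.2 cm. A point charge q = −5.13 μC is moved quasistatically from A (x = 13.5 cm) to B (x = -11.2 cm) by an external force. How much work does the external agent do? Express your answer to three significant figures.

6.12 J

For quasistatic motion the external work equals the change in potential energy: W_ext = qΔV = q(V_B − V_A).
At A: distance to the source charge is 0.0570 m; V_A = kq₁/r = 1.47×10⁶ V.
At B: distance to the source charge is 0.304 m; V_B = kq₁/r = 2.75×10⁵ V.
ΔV = V_B − V_A = -1.19×10⁶ V.
W_ext = qΔV = (-5.13×10⁻⁶ C)(-1.19×10⁶ V) = 6.12 J.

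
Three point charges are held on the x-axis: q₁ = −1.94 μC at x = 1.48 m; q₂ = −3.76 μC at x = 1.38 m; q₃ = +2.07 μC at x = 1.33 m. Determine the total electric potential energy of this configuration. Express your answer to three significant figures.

-0.984 J

The assembly work is the sum of pairwise potential energies, U = Σ_{i<j} kqᵢqⱼ/rᵢⱼ.
Pair separations: r₁₂ = 0.100 m, r₁₃ = 0.150 m, r₂₃ = 0.0500 m.
U = (0.656) + (-0.241) + (-1.40) = -0.984 J.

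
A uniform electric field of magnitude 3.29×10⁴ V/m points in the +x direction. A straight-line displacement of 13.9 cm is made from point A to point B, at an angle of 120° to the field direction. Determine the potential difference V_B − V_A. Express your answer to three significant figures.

Only the component of displacement along E changes the potential: ΔV = −E·d·cosθ.
ΔV = −(3.29×10⁴ V/m)(0.139 m)cos120° = 2290 V.

2290 V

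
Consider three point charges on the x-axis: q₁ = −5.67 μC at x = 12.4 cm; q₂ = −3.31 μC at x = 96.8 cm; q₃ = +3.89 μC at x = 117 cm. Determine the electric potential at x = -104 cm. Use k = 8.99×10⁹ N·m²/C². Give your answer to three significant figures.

The total potential is the scalar sum of each charge's contribution, V = Σ kqᵢ/rᵢ.
Distances from the field point to each charge: r₁ = 1.16 m, r₂ = 2.01 m, r₃ = 2.21 m.
V = k[(-5.67×10⁻⁶)/(1.16) + (-3.31×10⁻⁶)/(2.01) + (3.89×10⁻⁶)/(2.21)] = -4.28×10⁴ V.

-4.28×10⁴ V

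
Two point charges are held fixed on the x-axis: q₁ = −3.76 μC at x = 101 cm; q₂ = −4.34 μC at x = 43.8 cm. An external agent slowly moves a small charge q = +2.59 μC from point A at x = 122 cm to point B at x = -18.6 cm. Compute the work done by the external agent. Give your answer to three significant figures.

For quasistatic motion the external work equals the change in potential energy: W_ext = qΔV = q(V_B − V_A).
At A: distances to the source charges are 0.210 m, 0.782 m; V_A = Σ kqᵢ/rᵢ = -2.11×10⁵ V.
At B: distances to the source charges are 1.20 m, 0.624 m; V_B = Σ kqᵢ/rᵢ = -9.08×10⁴ V.
ΔV = V_B − V_A = 1.20×10⁵ V.
W_ext = qΔV = (2.59×10⁻⁶ C)(1.20×10⁵ V) = 0.311 J.

0.311 J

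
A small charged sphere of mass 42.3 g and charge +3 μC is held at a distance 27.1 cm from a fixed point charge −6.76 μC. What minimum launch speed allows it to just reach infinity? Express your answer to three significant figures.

5.64 m/s

To just escape, total mechanical energy must reach zero at infinity: ½mv²_min + U = 0, so ½mv²_min = −U = |kQq|/r.
|U| = |kQq|/r = (8.99×10⁹ N·m²/C²)(6.76×10⁻⁶)(3.00×10⁻⁶)/(0.271) = 0.673 J.
v_min = √(2|U|/m) = √(2·0.673/0.0423) = 5.64 m/s.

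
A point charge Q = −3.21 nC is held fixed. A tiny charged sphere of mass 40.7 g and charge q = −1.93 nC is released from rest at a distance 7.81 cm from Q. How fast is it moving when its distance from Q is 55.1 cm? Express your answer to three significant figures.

Only the electrostatic force acts, so mechanical energy is conserved: ½mv² = U₁ − U₂ = kQq(1/r₁ − 1/r₂).
U₁ − U₂ = (8.99×10⁹ N·m²/C²)(-3.21×10⁻⁹ C)(-1.93×10⁻⁹ C)(1/0.0781 − 1/0.551) = 6.12×10⁻⁷ J.
v = √(2·6.12×10⁻⁷/0.0407) = 5.48×10⁻³ m/s.

5.48×10⁻³ m/s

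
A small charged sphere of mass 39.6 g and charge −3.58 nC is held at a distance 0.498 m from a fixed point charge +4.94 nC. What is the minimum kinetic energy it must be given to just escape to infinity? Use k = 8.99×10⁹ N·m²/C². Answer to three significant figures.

To just escape, total mechanical energy must reach zero at infinity: ½mv²_min + U = 0, so ½mv²_min = −U = |kQq|/r.
|U| = |kQq|/r = (8.99×10⁹ N·m²/C²)(4.94×10⁻⁹)(3.58×10⁻⁹)/(0.498) = 3.19×10⁻⁷ J.

3.19×10⁻⁷ J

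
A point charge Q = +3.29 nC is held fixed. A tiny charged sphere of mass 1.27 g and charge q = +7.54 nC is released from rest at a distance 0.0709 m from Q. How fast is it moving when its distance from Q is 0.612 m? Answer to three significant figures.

0.0662 m/s

Only the electrostatic force acts, so mechanical energy is conserved: ½mv² = U₁ − U₂ = kQq(1/r₁ − 1/r₂).
U₁ − U₂ = (8.99×10⁹ N·m²/C²)(3.29×10⁻⁹ C)(7.54×10⁻⁹ C)(1/0.0709 − 1/0.612) = 2.78×10⁻⁶ J.
v = √(2·2.78×10⁻⁶/1.27×10⁻³) = 0.0662 m/s.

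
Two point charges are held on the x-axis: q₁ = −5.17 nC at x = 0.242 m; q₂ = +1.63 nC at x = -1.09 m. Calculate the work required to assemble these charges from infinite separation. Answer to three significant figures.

The work to assemble the configuration equals its total potential energy, U = Σ kqᵢqⱼ/rᵢⱼ over all pairs.
Pair separations: r₁₂ = 1.33 m.
U = (-5.69×10⁻⁸) = -5.69×10⁻⁸ J.

-5.69×10⁻⁸ J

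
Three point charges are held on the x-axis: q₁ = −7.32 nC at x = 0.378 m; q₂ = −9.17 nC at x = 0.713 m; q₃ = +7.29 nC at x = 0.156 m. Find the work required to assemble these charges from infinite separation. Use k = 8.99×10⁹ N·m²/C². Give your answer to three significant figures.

The work to assemble the configuration equals its total potential energy, U = Σ kqᵢqⱼ/rᵢⱼ over all pairs.
Pair separations: r₁₂ = 0.335 m, r₁₃ = 0.222 m, r₂₃ = 0.557 m.
U = (1.80×10⁻⁶) + (-2.16×10⁻⁶) + (-1.08×10⁻⁶) = -1.44×10⁻⁶ J.

-1.44×10⁻⁶ J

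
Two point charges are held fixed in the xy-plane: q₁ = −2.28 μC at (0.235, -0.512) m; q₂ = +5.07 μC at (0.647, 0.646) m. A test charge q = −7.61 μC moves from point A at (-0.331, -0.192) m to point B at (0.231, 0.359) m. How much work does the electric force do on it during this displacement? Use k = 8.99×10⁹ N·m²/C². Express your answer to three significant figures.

The work done by the electric force is W_field = −ΔU = −q(V_B − V_A) = q(V_A − V_B).
At A: distances to the source charges are 0.650 m, 1.29 m; V_A = Σ kqᵢ/rᵢ = 3870 V.
At B: distances to the source charges are 0.871 m, 0.505 m; V_B = Σ kqᵢ/rᵢ = 6.67×10⁴ V.
ΔV = V_B − V_A = 6.28×10⁴ V.
W_field = −qΔV = −(-7.61×10⁻⁶ C)(6.28×10⁴ V) = 0.478 J.

0.478 J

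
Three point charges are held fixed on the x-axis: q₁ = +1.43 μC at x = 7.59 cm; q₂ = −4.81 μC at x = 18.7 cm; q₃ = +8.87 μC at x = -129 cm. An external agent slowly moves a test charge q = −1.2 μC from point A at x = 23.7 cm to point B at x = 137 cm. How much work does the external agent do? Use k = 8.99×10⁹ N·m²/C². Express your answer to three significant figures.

For quasistatic motion the external work equals the change in potential energy: W_ext = qΔV = q(V_B − V_A).
At A: distances to the source charges are 0.161 m, 0.0500 m, 1.53 m; V_A = Σ kqᵢ/rᵢ = -7.33×10⁵ V.
At B: distances to the source charges are 1.29 m, 1.18 m, 2.66 m; V_B = Σ kqᵢ/rᵢ = 3360 V.
ΔV = V_B − V_A = 7.36×10⁵ V.
W_ext = qΔV = (-1.20×10⁻⁶ C)(7.36×10⁵ V) = -0.883 J.

-0.883 J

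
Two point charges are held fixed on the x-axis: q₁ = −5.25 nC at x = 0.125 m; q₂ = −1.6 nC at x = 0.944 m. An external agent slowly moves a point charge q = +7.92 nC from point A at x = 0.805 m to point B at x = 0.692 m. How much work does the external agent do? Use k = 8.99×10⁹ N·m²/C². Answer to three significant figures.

For quasistatic motion the external work equals the change in potential energy: W_ext = qΔV = q(V_B − V_A).
At A: distances to the source charges are 0.680 m, 0.139 m; V_A = Σ kqᵢ/rᵢ = -173 V.
At B: distances to the source charges are 0.567 m, 0.252 m; V_B = Σ kqᵢ/rᵢ = -140 V.
ΔV = V_B − V_A = 32.6 V.
W_ext = qΔV = (7.92×10⁻⁹ C)(32.6 V) = 2.58×10⁻⁷ J.

2.58×10⁻⁷ J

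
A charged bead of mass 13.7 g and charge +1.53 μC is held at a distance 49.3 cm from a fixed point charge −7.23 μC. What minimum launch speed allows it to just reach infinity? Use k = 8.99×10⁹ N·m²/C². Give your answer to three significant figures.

To just escape, total mechanical energy must reach zero at infinity: ½mv²_min + U = 0, so ½mv²_min = −U = |kQq|/r.
|U| = |kQq|/r = (8.99×10⁹ N·m²/C²)(7.23×10⁻⁶)(1.53×10⁻⁶)/(0.493) = 0.202 J.
v_min = √(2|U|/m) = √(2·0.202/0.0137) = 5.43 m/s.

5.43 m/s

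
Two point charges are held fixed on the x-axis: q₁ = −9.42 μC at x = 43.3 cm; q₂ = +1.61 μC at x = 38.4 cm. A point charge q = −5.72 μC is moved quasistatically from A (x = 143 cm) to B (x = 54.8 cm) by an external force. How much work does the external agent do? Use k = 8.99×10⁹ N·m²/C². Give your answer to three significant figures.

3.30 J

For quasistatic motion the external work equals the change in potential energy: W_ext = qΔV = q(V_B − V_A).
At A: distances to the source charges are 0.997 m, 1.05 m; V_A = Σ kqᵢ/rᵢ = -7.11×10⁴ V.
At B: distances to the source charges are 0.115 m, 0.164 m; V_B = Σ kqᵢ/rᵢ = -6.48×10⁵ V.
ΔV = V_B − V_A = -5.77×10⁵ V.
W_ext = qΔV = (-5.72×10⁻⁶ C)(-5.77×10⁵ V) = 3.30 J.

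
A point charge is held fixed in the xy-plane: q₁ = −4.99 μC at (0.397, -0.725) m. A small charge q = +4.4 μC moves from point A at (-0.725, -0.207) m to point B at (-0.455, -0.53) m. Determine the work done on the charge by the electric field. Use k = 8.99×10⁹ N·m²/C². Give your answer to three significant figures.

0.0661 J

The work done by the electric force is W_field = −ΔU = −q(V_B − V_A) = q(V_A − V_B).
At A: distance to the source charge is 1.24 m; V_A = kq₁/r = -3.63×10⁴ V.
At B: distance to the source charge is 0.874 m; V_B = kq₁/r = -5.13×10⁴ V.
ΔV = V_B − V_A = -1.50×10⁴ V.
W_field = −qΔV = −(4.40×10⁻⁶ C)(-1.50×10⁴ V) = 0.0661 J.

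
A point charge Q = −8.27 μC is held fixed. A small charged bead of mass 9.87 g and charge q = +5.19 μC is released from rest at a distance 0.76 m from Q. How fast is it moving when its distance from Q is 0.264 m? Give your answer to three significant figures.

13.9 m/s

Only the electrostatic force acts, so mechanical energy is conserved: ½mv² = U₁ − U₂ = kQq(1/r₁ − 1/r₂).
U₁ − U₂ = (8.99×10⁹ N·m²/C²)(-8.27×10⁻⁶ C)(5.19×10⁻⁶ C)(1/0.760 − 1/0.264) = 0.954 J.
v = √(2·0.954/9.87×10⁻³) = 13.9 m/s.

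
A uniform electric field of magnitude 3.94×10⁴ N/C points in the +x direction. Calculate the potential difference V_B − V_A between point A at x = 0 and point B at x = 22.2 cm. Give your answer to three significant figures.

-8750 V

In a uniform field, potential decreases in the direction of E: V_B − V_A = −E·Δx.
V_B − V_A = −(3.94×10⁴ V/m)(0.222 m) = -8750 V.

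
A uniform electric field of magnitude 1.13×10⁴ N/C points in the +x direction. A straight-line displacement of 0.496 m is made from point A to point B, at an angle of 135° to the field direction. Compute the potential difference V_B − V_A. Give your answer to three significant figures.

3960 V

Only the component of displacement along E changes the potential: ΔV = −E·d·cosθ.
ΔV = −(1.13×10⁴ V/m)(0.496 m)cos135° = 3960 V.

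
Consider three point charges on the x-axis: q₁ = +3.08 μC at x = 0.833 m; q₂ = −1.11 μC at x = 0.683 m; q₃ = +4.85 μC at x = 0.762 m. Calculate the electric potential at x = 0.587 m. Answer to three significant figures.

The total potential is the scalar sum of each charge's contribution, V = Σ kqᵢ/rᵢ.
Distances from the field point to each charge: r₁ = 0.246 m, r₂ = 0.0960 m, r₃ = 0.175 m.
V = k[(3.08×10⁻⁶)/(0.246) + (-1.11×10⁻⁶)/(0.0960) + (4.85×10⁻⁶)/(0.175)] = 2.58×10⁵ V.

2.58×10⁵ V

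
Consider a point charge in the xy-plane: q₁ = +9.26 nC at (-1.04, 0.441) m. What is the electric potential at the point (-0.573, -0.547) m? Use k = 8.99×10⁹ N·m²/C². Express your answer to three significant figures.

The total potential is the scalar sum of each charge's contribution, V = Σ kqᵢ/rᵢ.
Distances from the field point to each charge: r₁ = 1.09 m.
V = k[(9.26×10⁻⁹)/(1.09)] = 76.2 V.

76.2 V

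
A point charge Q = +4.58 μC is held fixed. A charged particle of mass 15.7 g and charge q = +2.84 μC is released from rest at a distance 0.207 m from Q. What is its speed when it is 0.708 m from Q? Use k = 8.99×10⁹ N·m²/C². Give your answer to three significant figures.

7.14 m/s

Only the electrostatic force acts, so mechanical energy is conserved: ½mv² = U₁ − U₂ = kQq(1/r₁ − 1/r₂).
U₁ − U₂ = (8.99×10⁹ N·m²/C²)(4.58×10⁻⁶ C)(2.84×10⁻⁶ C)(1/0.207 − 1/0.708) = 0.400 J.
v = √(2·0.400/0.0157) = 7.14 m/s.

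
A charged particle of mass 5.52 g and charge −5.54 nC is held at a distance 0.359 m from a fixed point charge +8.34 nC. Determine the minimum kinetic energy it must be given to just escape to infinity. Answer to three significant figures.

1.16×10⁻⁶ J

To just escape, total mechanical energy must reach zero at infinity: ½mv²_min + U = 0, so ½mv²_min = −U = |kQq|/r.
|U| = |kQq|/r = (8.99×10⁹ N·m²/C²)(8.34×10⁻⁹)(5.54×10⁻⁹)/(0.359) = 1.16×10⁻⁶ J.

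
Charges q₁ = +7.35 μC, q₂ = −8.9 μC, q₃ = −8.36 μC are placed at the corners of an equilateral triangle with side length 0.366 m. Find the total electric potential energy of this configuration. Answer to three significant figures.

The work to assemble the configuration equals its total potential energy, U = Σ kqᵢqⱼ/rᵢⱼ over all pairs.
All three pair separations equal the side length, 0.366 m.
U = (-1.61) + (-1.51) + (1.83) = -1.29 J.

-1.29 J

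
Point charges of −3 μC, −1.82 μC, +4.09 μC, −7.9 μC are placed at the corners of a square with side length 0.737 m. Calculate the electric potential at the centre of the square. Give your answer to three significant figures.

-1.49×10⁵ V

The total potential is the scalar sum of each charge's contribution, V = Σ kqᵢ/rᵢ.
The distance from each corner to the centre is a√2/2 = 0.521 m.
V = k[(-3.00×10⁻⁶)/(0.521) + (-1.82×10⁻⁶)/(0.521) + (4.09×10⁻⁶)/(0.521) + (-7.90×10⁻⁶)/(0.521)] = -1.49×10⁵ V.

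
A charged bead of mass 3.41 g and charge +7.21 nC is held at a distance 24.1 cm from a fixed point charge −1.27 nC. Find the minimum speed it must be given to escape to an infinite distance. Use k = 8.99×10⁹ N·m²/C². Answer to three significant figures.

0.0142 m/s

To just escape, total mechanical energy must reach zero at infinity: ½mv²_min + U = 0, so ½mv²_min = −U = |kQq|/r.
|U| = |kQq|/r = (8.99×10⁹ N·m²/C²)(1.27×10⁻⁹)(7.21×10⁻⁹)/(0.241) = 3.42×10⁻⁷ J.
v_min = √(2|U|/m) = √(2·3.42×10⁻⁷/3.41×10⁻³) = 0.0142 m/s.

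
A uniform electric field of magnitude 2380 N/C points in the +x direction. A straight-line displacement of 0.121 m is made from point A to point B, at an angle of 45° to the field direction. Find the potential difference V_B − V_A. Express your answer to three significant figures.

Only the component of displacement along E changes the potential: ΔV = −E·d·cosθ.
ΔV = −(2380 V/m)(0.121 m)cos45° = -204 V.

-204 V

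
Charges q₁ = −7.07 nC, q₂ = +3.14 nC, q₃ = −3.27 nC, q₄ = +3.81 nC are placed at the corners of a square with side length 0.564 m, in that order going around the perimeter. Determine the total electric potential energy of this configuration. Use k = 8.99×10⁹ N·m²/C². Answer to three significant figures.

-7.50×10⁻⁷ J

The assembly work is the sum of pairwise potential energies, U = Σ_{i<j} kqᵢqⱼ/rᵢⱼ.
The four side pairs have separation 0.564 m and the two diagonal pairs 0.798 m.
Summing all 6 pair terms gives U = -7.50×10⁻⁷ J.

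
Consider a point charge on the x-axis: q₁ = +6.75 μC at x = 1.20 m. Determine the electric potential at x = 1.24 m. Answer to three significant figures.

1.52×10⁶ V

The total potential is the scalar sum of each charge's contribution, V = Σ kqᵢ/rᵢ.
V = k[(6.75×10⁻⁶)/(0.0400)] = 1.52×10⁶ V.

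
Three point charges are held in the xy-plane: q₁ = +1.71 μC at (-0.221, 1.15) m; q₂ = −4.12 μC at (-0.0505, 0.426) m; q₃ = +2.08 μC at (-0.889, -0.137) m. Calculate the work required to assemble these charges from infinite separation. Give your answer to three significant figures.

-0.139 J

The assembly work is the sum of pairwise potential energies, U = Σ_{i<j} kqᵢqⱼ/rᵢⱼ.
Pair separations: r₁₂ = 0.744 m, r₁₃ = 1.45 m, r₂₃ = 1.01 m.
U = (-0.0852) + (0.0221) + (-0.0763) = -0.139 J.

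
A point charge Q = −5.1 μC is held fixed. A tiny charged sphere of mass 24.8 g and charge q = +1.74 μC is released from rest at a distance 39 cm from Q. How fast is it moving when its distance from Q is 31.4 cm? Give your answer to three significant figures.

2.00 m/s

Only the electrostatic force acts, so mechanical energy is conserved: ½mv² = U₁ − U₂ = kQq(1/r₁ − 1/r₂).
U₁ − U₂ = (8.99×10⁹ N·m²/C²)(-5.10×10⁻⁶ C)(1.74×10⁻⁶ C)(1/0.390 − 1/0.314) = 0.0495 J.
v = √(2·0.0495/0.0248) = 2.00 m/s.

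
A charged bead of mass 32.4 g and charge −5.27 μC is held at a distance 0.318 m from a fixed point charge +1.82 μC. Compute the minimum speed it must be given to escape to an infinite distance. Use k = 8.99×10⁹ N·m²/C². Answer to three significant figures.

To just escape, total mechanical energy must reach zero at infinity: ½mv²_min + U = 0, so ½mv²_min = −U = |kQq|/r.
|U| = |kQq|/r = (8.99×10⁹ N·m²/C²)(1.82×10⁻⁶)(5.27×10⁻⁶)/(0.318) = 0.271 J.
v_min = √(2|U|/m) = √(2·0.271/0.0324) = 4.09 m/s.

4.09 m/s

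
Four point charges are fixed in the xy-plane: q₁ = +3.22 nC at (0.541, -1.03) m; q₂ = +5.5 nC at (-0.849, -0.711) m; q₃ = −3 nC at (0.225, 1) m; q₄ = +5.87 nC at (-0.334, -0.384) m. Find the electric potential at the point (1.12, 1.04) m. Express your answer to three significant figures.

The total potential is the scalar sum of each charge's contribution, V = Σ kqᵢ/rᵢ.
Distances from the field point to each charge: r₁ = 2.15 m, r₂ = 2.63 m, r₃ = 0.896 m, r₄ = 2.04 m.
V = k[(3.22×10⁻⁹)/(2.15) + (5.50×10⁻⁹)/(2.63) + (-3.00×10⁻⁹)/(0.896) + (5.87×10⁻⁹)/(2.04)] = 28.1 V.

28.1 V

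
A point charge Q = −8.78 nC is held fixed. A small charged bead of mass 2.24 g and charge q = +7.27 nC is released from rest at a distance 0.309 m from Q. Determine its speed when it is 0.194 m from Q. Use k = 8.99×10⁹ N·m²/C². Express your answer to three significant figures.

Only the electrostatic force acts, so mechanical energy is conserved: ½mv² = U₁ − U₂ = kQq(1/r₁ − 1/r₂).
U₁ − U₂ = (8.99×10⁹ N·m²/C²)(-8.78×10⁻⁹ C)(7.27×10⁻⁹ C)(1/0.309 − 1/0.194) = 1.10×10⁻⁶ J.
v = √(2·1.10×10⁻⁶/2.24×10⁻³) = 0.0314 m/s.

0.0314 m/s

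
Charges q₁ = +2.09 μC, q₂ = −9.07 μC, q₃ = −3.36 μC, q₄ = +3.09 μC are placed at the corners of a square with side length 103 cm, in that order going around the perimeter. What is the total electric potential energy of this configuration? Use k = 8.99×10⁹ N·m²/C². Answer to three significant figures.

The assembly work is the sum of pairwise potential energies, U = Σ_{i<j} kqᵢqⱼ/rᵢⱼ.
The four side pairs have separation 1.03 m and the two diagonal pairs 1.46 m.
Summing all 6 pair terms gives U = -0.150 J.

-0.150 J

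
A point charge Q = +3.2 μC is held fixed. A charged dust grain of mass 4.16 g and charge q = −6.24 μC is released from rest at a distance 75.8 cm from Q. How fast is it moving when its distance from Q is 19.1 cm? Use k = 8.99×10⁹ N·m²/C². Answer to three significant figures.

Only the electrostatic force acts, so mechanical energy is conserved: ½mv² = U₁ − U₂ = kQq(1/r₁ − 1/r₂).
U₁ − U₂ = (8.99×10⁹ N·m²/C²)(3.20×10⁻⁶ C)(-6.24×10⁻⁶ C)(1/0.758 − 1/0.191) = 0.703 J.
v = √(2·0.703/4.16×10⁻³) = 18.4 m/s.

18.4 m/s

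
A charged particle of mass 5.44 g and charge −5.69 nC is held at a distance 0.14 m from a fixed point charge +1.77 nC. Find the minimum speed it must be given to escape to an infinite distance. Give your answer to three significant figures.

0.0154 m/s

To just escape, total mechanical energy must reach zero at infinity: ½mv²_min + U = 0, so ½mv²_min = −U = |kQq|/r.
|U| = |kQq|/r = (8.99×10⁹ N·m²/C²)(1.77×10⁻⁹)(5.69×10⁻⁹)/(0.140) = 6.47×10⁻⁷ J.
v_min = √(2|U|/m) = √(2·6.47×10⁻⁷/5.44×10⁻³) = 0.0154 m/s.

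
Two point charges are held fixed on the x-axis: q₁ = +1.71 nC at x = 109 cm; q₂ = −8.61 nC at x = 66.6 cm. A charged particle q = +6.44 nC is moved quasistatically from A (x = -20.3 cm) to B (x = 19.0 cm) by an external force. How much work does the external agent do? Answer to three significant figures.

For quasistatic motion the external work equals the change in potential energy: W_ext = qΔV = q(V_B − V_A).
At A: distances to the source charges are 1.29 m, 0.869 m; V_A = Σ kqᵢ/rᵢ = -77.2 V.
At B: distances to the source charges are 0.900 m, 0.476 m; V_B = Σ kqᵢ/rᵢ = -146 V.
ΔV = V_B − V_A = -68.3 V.
W_ext = qΔV = (6.44×10⁻⁹ C)(-68.3 V) = -4.40×10⁻⁷ J.

-4.40×10⁻⁷ J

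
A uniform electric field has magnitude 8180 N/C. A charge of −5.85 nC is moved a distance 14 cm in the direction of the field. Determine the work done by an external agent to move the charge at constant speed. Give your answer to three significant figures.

The potential change for a displacement 14 cm in the direction of the field is ΔV = −Ed = -1150 V.
W_ext = qΔV = 6.70×10⁻⁶ J.

6.70×10⁻⁶ J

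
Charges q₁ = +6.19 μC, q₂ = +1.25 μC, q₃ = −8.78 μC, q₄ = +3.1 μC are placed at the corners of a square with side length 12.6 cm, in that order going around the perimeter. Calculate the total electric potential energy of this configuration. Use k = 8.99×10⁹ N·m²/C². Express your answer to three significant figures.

-3.35 J

The work to assemble the configuration equals its total potential energy, U = Σ kqᵢqⱼ/rᵢⱼ over all pairs.
The four side pairs have separation 0.126 m and the two diagonal pairs 0.178 m.
Summing all 6 pair terms gives U = -3.35 J.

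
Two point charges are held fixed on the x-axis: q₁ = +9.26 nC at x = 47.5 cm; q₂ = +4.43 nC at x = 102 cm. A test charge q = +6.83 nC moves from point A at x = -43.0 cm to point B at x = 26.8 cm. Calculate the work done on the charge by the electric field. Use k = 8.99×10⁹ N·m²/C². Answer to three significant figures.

-2.29×10⁻⁶ J

The work done by the electric force is W_field = −ΔU = −q(V_B − V_A) = q(V_A − V_B).
At A: distances to the source charges are 0.905 m, 1.45 m; V_A = Σ kqᵢ/rᵢ = 119 V.
At B: distances to the source charges are 0.207 m, 0.752 m; V_B = Σ kqᵢ/rᵢ = 455 V.
ΔV = V_B − V_A = 336 V.
W_field = −qΔV = −(6.83×10⁻⁹ C)(336 V) = -2.29×10⁻⁶ J.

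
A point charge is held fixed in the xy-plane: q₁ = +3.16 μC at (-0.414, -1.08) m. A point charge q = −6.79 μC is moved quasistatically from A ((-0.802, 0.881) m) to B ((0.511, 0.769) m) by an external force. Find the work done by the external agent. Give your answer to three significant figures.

For quasistatic motion the external work equals the change in potential energy: W_ext = qΔV = q(V_B − V_A).
At A: distance to the source charge is 2.00 m; V_A = kq₁/r = 1.42×10⁴ V.
At B: distance to the source charge is 2.07 m; V_B = kq₁/r = 1.37×10⁴ V.
ΔV = V_B − V_A = -471 V.
W_ext = qΔV = (-6.79×10⁻⁶ C)(-471 V) = 3.19×10⁻³ J.

3.19×10⁻³ J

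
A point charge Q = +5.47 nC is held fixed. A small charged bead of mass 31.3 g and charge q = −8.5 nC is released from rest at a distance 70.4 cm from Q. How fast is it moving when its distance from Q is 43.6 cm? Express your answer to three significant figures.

Only the electrostatic force acts, so mechanical energy is conserved: ½mv² = U₁ − U₂ = kQq(1/r₁ − 1/r₂).
U₁ − U₂ = (8.99×10⁹ N·m²/C²)(5.47×10⁻⁹ C)(-8.50×10⁻⁹ C)(1/0.704 − 1/0.436) = 3.65×10⁻⁷ J.
v = √(2·3.65×10⁻⁷/0.0313) = 4.83×10⁻³ m/s.

4.83×10⁻³ m/s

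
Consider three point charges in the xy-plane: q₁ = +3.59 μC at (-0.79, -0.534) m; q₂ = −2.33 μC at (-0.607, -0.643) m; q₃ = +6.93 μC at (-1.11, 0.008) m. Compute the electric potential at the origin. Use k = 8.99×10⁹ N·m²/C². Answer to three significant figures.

The total potential is the scalar sum of each charge's contribution, V = Σ kqᵢ/rᵢ.
Distances from the field point to each charge: r₁ = 0.954 m, r₂ = 0.884 m, r₃ = 1.11 m.
V = k[(3.59×10⁻⁶)/(0.954) + (-2.33×10⁻⁶)/(0.884) + (6.93×10⁻⁶)/(1.11)] = 6.63×10⁴ V.

6.63×10⁴ V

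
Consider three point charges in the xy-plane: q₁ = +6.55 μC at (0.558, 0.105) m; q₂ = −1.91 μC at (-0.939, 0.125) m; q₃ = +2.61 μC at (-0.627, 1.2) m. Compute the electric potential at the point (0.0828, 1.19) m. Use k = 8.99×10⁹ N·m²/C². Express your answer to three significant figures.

The total potential is the scalar sum of each charge's contribution, V = Σ kqᵢ/rᵢ.
Distances from the field point to each charge: r₁ = 1.18 m, r₂ = 1.48 m, r₃ = 0.710 m.
V = k[(6.55×10⁻⁶)/(1.18) + (-1.91×10⁻⁶)/(1.48) + (2.61×10⁻⁶)/(0.710)] = 7.11×10⁴ V.

7.11×10⁴ V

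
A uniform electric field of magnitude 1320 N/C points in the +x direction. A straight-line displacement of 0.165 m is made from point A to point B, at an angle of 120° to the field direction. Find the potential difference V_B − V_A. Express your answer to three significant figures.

109 V

Only the component of displacement along E changes the potential: ΔV = −E·d·cosθ.
ΔV = −(1320 V/m)(0.165 m)cos120° = 109 V.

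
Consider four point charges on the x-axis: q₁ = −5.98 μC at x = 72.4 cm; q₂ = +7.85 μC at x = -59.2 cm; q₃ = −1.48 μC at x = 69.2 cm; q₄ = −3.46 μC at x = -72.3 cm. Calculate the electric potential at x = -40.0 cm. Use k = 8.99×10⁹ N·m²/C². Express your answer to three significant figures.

Electric potential is a scalar, so the contributions from each charge add algebraically: V = Σ kqᵢ/rᵢ.
Distances from the field point to each charge: r₁ = 1.12 m, r₂ = 0.192 m, r₃ = 1.09 m, r₄ = 0.323 m.
V = k[(-5.98×10⁻⁶)/(1.12) + (7.85×10⁻⁶)/(0.192) + (-1.48×10⁻⁶)/(1.09) + (-3.46×10⁻⁶)/(0.323)] = 2.11×10⁵ V.

2.11×10⁵ V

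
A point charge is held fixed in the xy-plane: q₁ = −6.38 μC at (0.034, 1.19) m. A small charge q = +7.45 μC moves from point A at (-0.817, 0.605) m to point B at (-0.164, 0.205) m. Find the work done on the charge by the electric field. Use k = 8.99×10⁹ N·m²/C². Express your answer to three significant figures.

The work done by the electric force is W_field = −ΔU = −q(V_B − V_A) = q(V_A − V_B).
At A: distance to the source charge is 1.03 m; V_A = kq₁/r = -5.55×10⁴ V.
At B: distance to the source charge is 1.00 m; V_B = kq₁/r = -5.71×10⁴ V.
ΔV = V_B − V_A = -1550 V.
W_field = −qΔV = −(7.45×10⁻⁶ C)(-1550 V) = 0.0115 J.

0.0115 J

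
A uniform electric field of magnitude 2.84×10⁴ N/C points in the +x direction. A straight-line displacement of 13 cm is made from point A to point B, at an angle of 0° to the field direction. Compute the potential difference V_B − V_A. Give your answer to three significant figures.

-3690 V

Only the component of displacement along E changes the potential: ΔV = −E·d·cosθ.
ΔV = −(2.84×10⁴ V/m)(0.130 m)cos0° = -3690 V.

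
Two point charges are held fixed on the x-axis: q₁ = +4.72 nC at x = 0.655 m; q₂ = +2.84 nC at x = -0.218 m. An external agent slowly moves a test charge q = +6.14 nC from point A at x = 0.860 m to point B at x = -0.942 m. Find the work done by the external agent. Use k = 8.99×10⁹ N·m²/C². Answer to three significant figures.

For quasistatic motion the external work equals the change in potential energy: W_ext = qΔV = q(V_B − V_A).
At A: distances to the source charges are 0.205 m, 1.08 m; V_A = Σ kqᵢ/rᵢ = 231 V.
At B: distances to the source charges are 1.60 m, 0.724 m; V_B = Σ kqᵢ/rᵢ = 61.8 V.
ΔV = V_B − V_A = -169 V.
W_ext = qΔV = (6.14×10⁻⁹ C)(-169 V) = -1.04×10⁻⁶ J.

-1.04×10⁻⁶ J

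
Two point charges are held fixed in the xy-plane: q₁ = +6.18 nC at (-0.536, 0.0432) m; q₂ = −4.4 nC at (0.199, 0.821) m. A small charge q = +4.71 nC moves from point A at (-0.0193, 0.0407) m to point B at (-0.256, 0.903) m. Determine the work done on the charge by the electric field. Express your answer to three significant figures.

The work done by the electric force is W_field = −ΔU = −q(V_B − V_A) = q(V_A − V_B).
At A: distances to the source charges are 0.517 m, 0.810 m; V_A = Σ kqᵢ/rᵢ = 58.7 V.
At B: distances to the source charges are 0.904 m, 0.462 m; V_B = Σ kqᵢ/rᵢ = -24.1 V.
ΔV = V_B − V_A = -82.8 V.
W_field = −qΔV = −(4.71×10⁻⁹ C)(-82.8 V) = 3.90×10⁻⁷ J.

3.90×10⁻⁷ J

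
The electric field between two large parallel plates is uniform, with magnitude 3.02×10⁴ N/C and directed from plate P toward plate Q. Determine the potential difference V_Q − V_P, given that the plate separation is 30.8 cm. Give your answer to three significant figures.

-9300 V

In a uniform field, potential decreases in the direction of E: ΔV = −E·d for a displacement d parallel to E.
Going from P to Q is a displacement of 30.8 cm along the field, so V_Q − V_P = −Ed = -9300 V.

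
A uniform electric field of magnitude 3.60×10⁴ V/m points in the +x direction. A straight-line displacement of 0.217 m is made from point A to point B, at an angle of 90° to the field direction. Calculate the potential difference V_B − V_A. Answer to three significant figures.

Only the component of displacement along E changes the potential: ΔV = −E·d·cosθ.
ΔV = −(3.60×10⁴ V/m)(0.217 m)cos90° = 0 V.

0 V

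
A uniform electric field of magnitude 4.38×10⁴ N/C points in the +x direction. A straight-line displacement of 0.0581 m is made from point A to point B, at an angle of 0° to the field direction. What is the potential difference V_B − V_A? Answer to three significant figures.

Only the component of displacement along E changes the potential: ΔV = −E·d·cosθ.
ΔV = −(4.38×10⁴ V/m)(0.0581 m)cos0° = -2540 V.

-2540 V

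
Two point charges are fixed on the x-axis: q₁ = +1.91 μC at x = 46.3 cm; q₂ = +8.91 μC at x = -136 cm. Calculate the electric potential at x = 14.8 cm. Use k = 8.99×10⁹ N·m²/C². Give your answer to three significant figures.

1.08×10⁵ V

The total potential is the scalar sum of each charge's contribution, V = Σ kqᵢ/rᵢ.
Distances from the field point to each charge: r₁ = 0.315 m, r₂ = 1.51 m.
V = k[(1.91×10⁻⁶)/(0.315) + (8.91×10⁻⁶)/(1.51)] = 1.08×10⁵ V.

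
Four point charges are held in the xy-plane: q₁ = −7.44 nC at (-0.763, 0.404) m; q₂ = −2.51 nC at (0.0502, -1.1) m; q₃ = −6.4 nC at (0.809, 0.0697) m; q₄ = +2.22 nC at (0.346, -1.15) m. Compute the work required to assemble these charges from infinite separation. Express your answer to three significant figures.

The assembly work is the sum of pairwise potential energies, U = Σ_{i<j} kqᵢqⱼ/rᵢⱼ.
Pair separations: r₁₂ = 1.71 m, r₁₃ = 1.61 m, r₁₄ = 1.91 m, r₂₃ = 1.39 m, r₂₄ = 0.300 m, r₃₄ = 1.30 m.
Summing all 6 pair terms gives U = 1.25×10⁻⁷ J.

1.25×10⁻⁷ J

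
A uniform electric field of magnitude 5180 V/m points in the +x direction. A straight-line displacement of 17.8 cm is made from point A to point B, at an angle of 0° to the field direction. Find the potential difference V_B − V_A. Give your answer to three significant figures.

Only the component of displacement along E changes the potential: ΔV = −E·d·cosθ.
ΔV = −(5180 V/m)(0.178 m)cos0° = -922 V.

-922 V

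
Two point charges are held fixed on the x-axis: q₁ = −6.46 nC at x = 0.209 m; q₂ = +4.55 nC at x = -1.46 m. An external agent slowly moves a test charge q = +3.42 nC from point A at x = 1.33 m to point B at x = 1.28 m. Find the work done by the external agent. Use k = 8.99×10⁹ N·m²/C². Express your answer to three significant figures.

For quasistatic motion the external work equals the change in potential energy: W_ext = qΔV = q(V_B − V_A).
At A: distances to the source charges are 1.12 m, 2.79 m; V_A = Σ kqᵢ/rᵢ = -37.1 V.
At B: distances to the source charges are 1.07 m, 2.74 m; V_B = Σ kqᵢ/rᵢ = -39.3 V.
ΔV = V_B − V_A = -2.15 V.
W_ext = qΔV = (3.42×10⁻⁹ C)(-2.15 V) = -7.36×10⁻⁹ J.

-7.36×10⁻⁹ J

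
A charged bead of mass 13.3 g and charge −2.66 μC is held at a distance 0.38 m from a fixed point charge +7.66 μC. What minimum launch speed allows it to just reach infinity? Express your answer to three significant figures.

8.51 m/s

To just escape, total mechanical energy must reach zero at infinity: ½mv²_min + U = 0, so ½mv²_min = −U = |kQq|/r.
|U| = |kQq|/r = (8.99×10⁹ N·m²/C²)(7.66×10⁻⁶)(2.66×10⁻⁶)/(0.380) = 0.482 J.
v_min = √(2|U|/m) = √(2·0.482/0.0133) = 8.51 m/s.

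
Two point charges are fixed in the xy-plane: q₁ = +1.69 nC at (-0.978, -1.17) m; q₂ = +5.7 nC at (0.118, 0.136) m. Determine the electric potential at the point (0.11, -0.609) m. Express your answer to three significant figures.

81.2 V

The total potential is the scalar sum of each charge's contribution, V = Σ kqᵢ/rᵢ.
Distances from the field point to each charge: r₁ = 1.22 m, r₂ = 0.745 m.
V = k[(1.69×10⁻⁹)/(1.22) + (5.70×10⁻⁹)/(0.745)] = 81.2 V.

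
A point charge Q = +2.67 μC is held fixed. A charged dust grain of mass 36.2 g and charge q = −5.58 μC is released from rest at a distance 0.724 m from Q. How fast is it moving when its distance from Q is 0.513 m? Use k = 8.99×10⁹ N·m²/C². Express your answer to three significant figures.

Only the electrostatic force acts, so mechanical energy is conserved: ½mv² = U₁ − U₂ = kQq(1/r₁ − 1/r₂).
U₁ − U₂ = (8.99×10⁹ N·m²/C²)(2.67×10⁻⁶ C)(-5.58×10⁻⁶ C)(1/0.724 − 1/0.513) = 0.0761 J.
v = √(2·0.0761/0.0362) = 2.05 m/s.

2.05 m/s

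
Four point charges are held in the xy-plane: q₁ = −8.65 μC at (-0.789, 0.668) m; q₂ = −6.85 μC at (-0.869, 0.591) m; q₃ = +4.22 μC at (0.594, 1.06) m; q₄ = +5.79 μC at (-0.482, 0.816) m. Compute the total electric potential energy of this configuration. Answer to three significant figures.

The work to assemble the configuration equals its total potential energy, U = Σ kqᵢqⱼ/rᵢⱼ over all pairs.
Pair separations: r₁₂ = 0.111 m, r₁₃ = 1.44 m, r₁₄ = 0.341 m, r₂₃ = 1.54 m, r₂₄ = 0.448 m, r₃₄ = 1.10 m.
Summing all 6 pair terms gives U = 2.48 J.

2.48 J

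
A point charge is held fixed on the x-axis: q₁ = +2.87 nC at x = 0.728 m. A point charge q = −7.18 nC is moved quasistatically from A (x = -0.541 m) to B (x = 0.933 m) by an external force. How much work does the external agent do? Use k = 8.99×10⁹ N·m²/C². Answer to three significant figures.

-7.58×10⁻⁷ J

For quasistatic motion the external work equals the change in potential energy: W_ext = qΔV = q(V_B − V_A).
At A: distance to the source charge is 1.27 m; V_A = kq₁/r = 20.3 V.
At B: distance to the source charge is 0.205 m; V_B = kq₁/r = 126 V.
ΔV = V_B − V_A = 106 V.
W_ext = qΔV = (-7.18×10⁻⁹ C)(106 V) = -7.58×10⁻⁷ J.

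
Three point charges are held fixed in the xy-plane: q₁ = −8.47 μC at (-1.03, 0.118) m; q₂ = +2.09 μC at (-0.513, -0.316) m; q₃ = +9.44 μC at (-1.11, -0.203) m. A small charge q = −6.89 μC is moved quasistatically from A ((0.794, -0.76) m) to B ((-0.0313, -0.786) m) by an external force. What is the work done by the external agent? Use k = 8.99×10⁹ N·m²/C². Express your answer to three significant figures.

-0.150 J

For quasistatic motion the external work equals the change in potential energy: W_ext = qΔV = q(V_B − V_A).
At A: distances to the source charges are 2.02 m, 1.38 m, 1.98 m; V_A = Σ kqᵢ/rᵢ = 1.88×10⁴ V.
At B: distances to the source charges are 1.35 m, 0.673 m, 1.23 m; V_B = Σ kqᵢ/rᵢ = 4.06×10⁴ V.
ΔV = V_B − V_A = 2.18×10⁴ V.
W_ext = qΔV = (-6.89×10⁻⁶ C)(2.18×10⁴ V) = -0.150 J.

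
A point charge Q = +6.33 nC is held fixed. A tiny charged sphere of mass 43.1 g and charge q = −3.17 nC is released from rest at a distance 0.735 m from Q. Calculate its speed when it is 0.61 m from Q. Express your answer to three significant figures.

1.53×10⁻³ m/s

Only the electrostatic force acts, so mechanical energy is conserved: ½mv² = U₁ − U₂ = kQq(1/r₁ − 1/r₂).
U₁ − U₂ = (8.99×10⁹ N·m²/C²)(6.33×10⁻⁹ C)(-3.17×10⁻⁹ C)(1/0.735 − 1/0.610) = 5.03×10⁻⁸ J.
v = √(2·5.03×10⁻⁸/0.0431) = 1.53×10⁻³ m/s.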